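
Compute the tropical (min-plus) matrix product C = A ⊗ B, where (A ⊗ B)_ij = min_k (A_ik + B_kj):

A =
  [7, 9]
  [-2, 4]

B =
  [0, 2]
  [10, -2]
A ⊗ B =
  [7, 7]
  [-2, 0]

Apply the min-plus product entry-by-entry:
  C[0][0] = min over k of (A[0][0] + B[0][0] = 7 + 0 = 7, A[0][1] + B[1][0] = 9 + 10 = 19) = 7 (attained at k = 0)
  C[0][1] = min over k of (A[0][0] + B[0][1] = 7 + 2 = 9, A[0][1] + B[1][1] = 9 + -2 = 7) = 7 (attained at k = 1)
  C[1][0] = min over k of (A[1][0] + B[0][0] = -2 + 0 = -2, A[1][1] + B[1][0] = 4 + 10 = 14) = -2 (attained at k = 0)
  C[1][1] = min over k of (A[1][0] + B[0][1] = -2 + 2 = 0, A[1][1] + B[1][1] = 4 + -2 = 2) = 0 (attained at k = 0)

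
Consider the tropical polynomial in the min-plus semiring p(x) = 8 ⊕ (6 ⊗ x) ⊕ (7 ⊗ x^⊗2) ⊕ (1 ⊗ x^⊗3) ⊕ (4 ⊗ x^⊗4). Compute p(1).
p(1) = 4

A tropical monomial a ⊗ x^⊗i evaluates to a + i · x. Evaluating each term at x = 1:
  Term 0 contributes 8 + 0 · 1 = 8
  Term 1 contributes 6 + 1 · 1 = 7
  Term 2 contributes 7 + 2 · 1 = 9
  Term 3 contributes 1 + 3 · 1 = 4
  Term 4 contributes 4 + 4 · 1 = 8
p(1) = ⊕ of these = min[8, 7, 9, 4, 8] = 4.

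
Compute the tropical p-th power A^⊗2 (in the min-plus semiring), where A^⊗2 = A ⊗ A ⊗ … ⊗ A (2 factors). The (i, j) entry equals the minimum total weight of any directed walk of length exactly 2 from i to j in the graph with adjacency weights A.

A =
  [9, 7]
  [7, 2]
A^⊗2 =
  [14, 9]
  [9, 4]

Each entry (A^⊗2)_ij equals the minimum over all length-2 walks i = v_0 → v_1 → … → v_2 = j of Σ_t A[v_t][v_{t+1}]. For example, for (i, j) = (0, 1) we minimise over 2 possible intermediate vertex sequences; the minimum is 9, attained along the walk 0 → 1 → 1.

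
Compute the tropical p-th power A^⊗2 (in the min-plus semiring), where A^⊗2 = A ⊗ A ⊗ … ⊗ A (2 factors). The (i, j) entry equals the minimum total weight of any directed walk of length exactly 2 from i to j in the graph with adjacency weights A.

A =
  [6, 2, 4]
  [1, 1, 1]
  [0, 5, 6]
A^⊗2 =
  [3, 3, 3]
  [1, 2, 2]
  [6, 2, 4]

Each entry (A^⊗2)_ij equals the minimum over all length-2 walks i = v_0 → v_1 → … → v_2 = j of Σ_t A[v_t][v_{t+1}]. For example, for (i, j) = (0, 2) we minimise over 3 possible intermediate vertex sequences; the minimum is 3, attained along the walk 0 → 1 → 2.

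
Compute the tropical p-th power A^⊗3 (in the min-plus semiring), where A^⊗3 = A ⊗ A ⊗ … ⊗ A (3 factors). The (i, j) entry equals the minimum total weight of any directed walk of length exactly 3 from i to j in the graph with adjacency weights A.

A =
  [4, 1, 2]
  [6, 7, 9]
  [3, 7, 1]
A^⊗3 =
  [6, 6, 4]
  [11, 11, 9]
  [5, 5, 3]

Each entry (A^⊗3)_ij equals the minimum over all length-3 walks i = v_0 → v_1 → … → v_3 = j of Σ_t A[v_t][v_{t+1}]. For example, for (i, j) = (0, 2) we minimise over 9 possible intermediate vertex sequences; the minimum is 4, attained along the walk 0 → 2 → 2 → 2.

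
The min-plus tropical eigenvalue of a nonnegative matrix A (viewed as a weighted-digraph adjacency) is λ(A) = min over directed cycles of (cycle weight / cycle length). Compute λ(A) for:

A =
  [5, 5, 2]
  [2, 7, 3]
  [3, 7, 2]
λ(A) = 2

Enumerate directed cycles and compute their means (weight / length). Sample:
  cycle 0 → 0: weight = 5, length = 1, mean = 5/1 ≈ 5.000
  cycle 1 → 1: weight = 7, length = 1, mean = 7/1 ≈ 7.000
  cycle 2 → 2: weight = 2, length = 1, mean = 2/1 ≈ 2.000
  cycle 0 → 1 → 0: weight = 7, length = 2, mean = 7/2 ≈ 3.500
  cycle 0 → 2 → 0: weight = 5, length = 2, mean = 5/2 ≈ 2.500
  cycle 1 → 0 → 1: weight = 7, length = 2, mean = 7/2 ≈ 3.500
Minimum mean = 2.000, attained e.g. along the cycle 2 → 2 with weight 2 and length 1. So λ(A) = 2/1 = 2.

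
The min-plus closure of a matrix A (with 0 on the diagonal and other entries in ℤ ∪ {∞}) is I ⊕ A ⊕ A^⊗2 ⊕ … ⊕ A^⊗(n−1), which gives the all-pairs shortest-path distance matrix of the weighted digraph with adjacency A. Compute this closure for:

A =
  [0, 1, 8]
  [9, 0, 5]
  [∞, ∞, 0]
Closure =
  [0, 1, 6]
  [9, 0, 5]
  [∞, ∞, 0]

This is the Floyd-Warshall all-pairs shortest-path computation. For each intermediate vertex k = 0, 1, …, 2, update dist[i][j] ← min(dist[i][j], dist[i][k] + dist[k][j]). The final matrix gives, for each (i, j), the minimum total weight of any directed path from i to j (possibly empty when i = j).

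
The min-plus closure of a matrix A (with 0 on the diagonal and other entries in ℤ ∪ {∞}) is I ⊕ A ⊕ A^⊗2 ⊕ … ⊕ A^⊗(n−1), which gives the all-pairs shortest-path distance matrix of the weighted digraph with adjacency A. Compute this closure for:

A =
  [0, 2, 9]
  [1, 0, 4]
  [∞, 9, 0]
Closure =
  [0, 2, 6]
  [1, 0, 4]
  [10, 9, 0]

This is the Floyd-Warshall all-pairs shortest-path computation. For each intermediate vertex k = 0, 1, …, 2, update dist[i][j] ← min(dist[i][j], dist[i][k] + dist[k][j]). The final matrix gives, for each (i, j), the minimum total weight of any directed path from i to j (possibly empty when i = j).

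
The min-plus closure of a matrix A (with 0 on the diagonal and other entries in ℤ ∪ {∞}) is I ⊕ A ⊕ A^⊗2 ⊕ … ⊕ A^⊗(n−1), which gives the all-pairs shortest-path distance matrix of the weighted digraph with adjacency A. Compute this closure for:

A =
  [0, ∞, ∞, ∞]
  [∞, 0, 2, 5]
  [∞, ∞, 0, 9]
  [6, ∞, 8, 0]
Closure =
  [0, ∞, ∞, ∞]
  [11, 0, 2, 5]
  [15, ∞, 0, 9]
  [6, ∞, 8, 0]

This is the Floyd-Warshall all-pairs shortest-path computation. For each intermediate vertex k = 0, 1, …, 3, update dist[i][j] ← min(dist[i][j], dist[i][k] + dist[k][j]). The final matrix gives, for each (i, j), the minimum total weight of any directed path from i to j (possibly empty when i = j).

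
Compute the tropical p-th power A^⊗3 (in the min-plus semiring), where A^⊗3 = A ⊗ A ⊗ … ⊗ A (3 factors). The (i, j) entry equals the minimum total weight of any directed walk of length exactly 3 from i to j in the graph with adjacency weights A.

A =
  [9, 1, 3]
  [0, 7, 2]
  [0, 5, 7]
A^⊗3 =
  [3, 2, 4]
  [1, 3, 3]
  [1, 6, 3]

Each entry (A^⊗3)_ij equals the minimum over all length-3 walks i = v_0 → v_1 → … → v_3 = j of Σ_t A[v_t][v_{t+1}]. For example, for (i, j) = (0, 2) we minimise over 9 possible intermediate vertex sequences; the minimum is 4, attained along the walk 0 → 1 → 0 → 2.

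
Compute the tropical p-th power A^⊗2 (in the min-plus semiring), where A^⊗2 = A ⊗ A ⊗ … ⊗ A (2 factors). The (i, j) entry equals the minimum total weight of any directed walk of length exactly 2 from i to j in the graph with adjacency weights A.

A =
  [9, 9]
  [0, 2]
A^⊗2 =
  [9, 11]
  [2, 4]

Each entry (A^⊗2)_ij equals the minimum over all length-2 walks i = v_0 → v_1 → … → v_2 = j of Σ_t A[v_t][v_{t+1}]. For example, for (i, j) = (0, 1) we minimise over 2 possible intermediate vertex sequences; the minimum is 11, attained along the walk 0 → 1 → 1.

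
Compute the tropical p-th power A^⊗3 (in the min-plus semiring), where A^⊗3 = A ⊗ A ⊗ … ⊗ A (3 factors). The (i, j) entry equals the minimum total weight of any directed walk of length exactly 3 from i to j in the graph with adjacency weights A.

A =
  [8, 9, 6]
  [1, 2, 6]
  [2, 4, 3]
A^⊗3 =
  [11, 12, 12]
  [5, 6, 9]
  [7, 8, 9]

Each entry (A^⊗3)_ij equals the minimum over all length-3 walks i = v_0 → v_1 → … → v_3 = j of Σ_t A[v_t][v_{t+1}]. For example, for (i, j) = (0, 2) we minimise over 9 possible intermediate vertex sequences; the minimum is 12, attained along the walk 0 → 2 → 2 → 2.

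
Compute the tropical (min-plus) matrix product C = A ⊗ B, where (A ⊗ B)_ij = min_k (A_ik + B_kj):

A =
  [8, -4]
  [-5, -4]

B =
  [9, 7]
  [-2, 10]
A ⊗ B =
  [-6, 6]
  [-6, 2]

Apply the min-plus product entry-by-entry:
  C[0][0] = min over k of (A[0][0] + B[0][0] = 8 + 9 = 17, A[0][1] + B[1][0] = -4 + -2 = -6) = -6 (attained at k = 1)
  C[0][1] = min over k of (A[0][0] + B[0][1] = 8 + 7 = 15, A[0][1] + B[1][1] = -4 + 10 = 6) = 6 (attained at k = 1)
  C[1][0] = min over k of (A[1][0] + B[0][0] = -5 + 9 = 4, A[1][1] + B[1][0] = -4 + -2 = -6) = -6 (attained at k = 1)
  C[1][1] = min over k of (A[1][0] + B[0][1] = -5 + 7 = 2, A[1][1] + B[1][1] = -4 + 10 = 6) = 2 (attained at k = 0)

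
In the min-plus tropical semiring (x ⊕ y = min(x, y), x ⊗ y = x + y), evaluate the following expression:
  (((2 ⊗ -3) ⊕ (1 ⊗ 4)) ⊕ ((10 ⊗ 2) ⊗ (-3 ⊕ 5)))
(((2 ⊗ -3) ⊕ (1 ⊗ 4)) ⊕ ((10 ⊗ 2) ⊗ (-3 ⊕ 5))) = -1

Expand innermost to outermost. Recall ⊕ takes the minimum of its arguments and ⊗ takes their sum. Working out the expression (((2 ⊗ -3) ⊕ (1 ⊗ 4)) ⊕ ((10 ⊗ 2) ⊗ (-3 ⊕ 5))) gives -1.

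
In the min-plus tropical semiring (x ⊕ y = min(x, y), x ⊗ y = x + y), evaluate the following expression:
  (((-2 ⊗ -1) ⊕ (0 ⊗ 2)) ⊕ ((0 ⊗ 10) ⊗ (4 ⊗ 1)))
(((-2 ⊗ -1) ⊕ (0 ⊗ 2)) ⊕ ((0 ⊗ 10) ⊗ (4 ⊗ 1))) = -3

Expand innermost to outermost. Recall ⊕ takes the minimum of its arguments and ⊗ takes their sum. Working out the expression (((-2 ⊗ -1) ⊕ (0 ⊗ 2)) ⊕ ((0 ⊗ 10) ⊗ (4 ⊗ 1))) gives -3.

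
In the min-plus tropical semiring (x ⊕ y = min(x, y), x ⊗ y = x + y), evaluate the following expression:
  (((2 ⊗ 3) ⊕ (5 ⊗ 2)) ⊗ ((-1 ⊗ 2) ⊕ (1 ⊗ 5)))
(((2 ⊗ 3) ⊕ (5 ⊗ 2)) ⊗ ((-1 ⊗ 2) ⊕ (1 ⊗ 5))) = 6

Expand innermost to outermost. Recall ⊕ takes the minimum of its arguments and ⊗ takes their sum. Working out the expression (((2 ⊗ 3) ⊕ (5 ⊗ 2)) ⊗ ((-1 ⊗ 2) ⊕ (1 ⊗ 5))) gives 6.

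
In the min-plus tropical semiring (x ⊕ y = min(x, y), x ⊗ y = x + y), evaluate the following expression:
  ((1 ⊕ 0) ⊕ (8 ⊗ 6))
((1 ⊕ 0) ⊕ (8 ⊗ 6)) = 0

Expand innermost to outermost. Recall ⊕ takes the minimum of its arguments and ⊗ takes their sum. Working out the expression ((1 ⊕ 0) ⊕ (8 ⊗ 6)) gives 0.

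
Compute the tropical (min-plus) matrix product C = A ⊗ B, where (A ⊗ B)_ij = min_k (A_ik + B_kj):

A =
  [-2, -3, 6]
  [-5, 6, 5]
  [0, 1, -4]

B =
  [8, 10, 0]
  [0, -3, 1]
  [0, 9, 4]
A ⊗ B =
  [-3, -6, -2]
  [3, 3, -5]
  [-4, -2, 0]

Apply the min-plus product entry-by-entry:
  C[0][0] = min over k of (A[0][0] + B[0][0] = -2 + 8 = 6, A[0][1] + B[1][0] = -3 + 0 = -3, A[0][2] + B[2][0] = 6 + 0 = 6) = -3 (attained at k = 1)
  C[0][1] = min over k of (A[0][0] + B[0][1] = -2 + 10 = 8, A[0][1] + B[1][1] = -3 + -3 = -6, A[0][2] + B[2][1] = 6 + 9 = 15) = -6 (attained at k = 1)
  C[0][2] = min over k of (A[0][0] + B[0][2] = -2 + 0 = -2, A[0][1] + B[1][2] = -3 + 1 = -2, A[0][2] + B[2][2] = 6 + 4 = 10) = -2 (attained at k = 0)
  C[1][0] = min over k of (A[1][0] + B[0][0] = -5 + 8 = 3, A[1][1] + B[1][0] = 6 + 0 = 6, A[1][2] + B[2][0] = 5 + 0 = 5) = 3 (attained at k = 0)
  C[1][1] = min over k of (A[1][0] + B[0][1] = -5 + 10 = 5, A[1][1] + B[1][1] = 6 + -3 = 3, A[1][2] + B[2][1] = 5 + 9 = 14) = 3 (attained at k = 1)
  C[1][2] = min over k of (A[1][0] + B[0][2] = -5 + 0 = -5, A[1][1] + B[1][2] = 6 + 1 = 7, A[1][2] + B[2][2] = 5 + 4 = 9) = -5 (attained at k = 0)
  C[2][0] = min over k of (A[2][0] + B[0][0] = 0 + 8 = 8, A[2][1] + B[1][0] = 1 + 0 = 1, A[2][2] + B[2][0] = -4 + 0 = -4) = -4 (attained at k = 2)
  C[2][1] = min over k of (A[2][0] + B[0][1] = 0 + 10 = 10, A[2][1] + B[1][1] = 1 + -3 = -2, A[2][2] + B[2][1] = -4 + 9 = 5) = -2 (attained at k = 1)
  C[2][2] = min over k of (A[2][0] + B[0][2] = 0 + 0 = 0, A[2][1] + B[1][2] = 1 + 1 = 2, A[2][2] + B[2][2] = -4 + 4 = 0) = 0 (attained at k = 0)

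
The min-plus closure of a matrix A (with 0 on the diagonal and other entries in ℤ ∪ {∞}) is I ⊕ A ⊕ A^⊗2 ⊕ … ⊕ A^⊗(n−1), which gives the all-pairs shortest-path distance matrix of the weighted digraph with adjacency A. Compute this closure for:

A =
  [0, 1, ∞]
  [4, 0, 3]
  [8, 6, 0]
Closure =
  [0, 1, 4]
  [4, 0, 3]
  [8, 6, 0]

This is the Floyd-Warshall all-pairs shortest-path computation. For each intermediate vertex k = 0, 1, …, 2, update dist[i][j] ← min(dist[i][j], dist[i][k] + dist[k][j]). The final matrix gives, for each (i, j), the minimum total weight of any directed path from i to j (possibly empty when i = j).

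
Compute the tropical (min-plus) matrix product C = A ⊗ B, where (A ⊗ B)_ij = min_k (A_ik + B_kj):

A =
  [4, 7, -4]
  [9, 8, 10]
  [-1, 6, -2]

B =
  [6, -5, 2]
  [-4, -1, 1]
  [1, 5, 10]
A ⊗ B =
  [-3, -1, 6]
  [4, 4, 9]
  [-1, -6, 1]

Apply the min-plus product entry-by-entry:
  C[0][0] = min over k of (A[0][0] + B[0][0] = 4 + 6 = 10, A[0][1] + B[1][0] = 7 + -4 = 3, A[0][2] + B[2][0] = -4 + 1 = -3) = -3 (attained at k = 2)
  C[0][1] = min over k of (A[0][0] + B[0][1] = 4 + -5 = -1, A[0][1] + B[1][1] = 7 + -1 = 6, A[0][2] + B[2][1] = -4 + 5 = 1) = -1 (attained at k = 0)
  C[0][2] = min over k of (A[0][0] + B[0][2] = 4 + 2 = 6, A[0][1] + B[1][2] = 7 + 1 = 8, A[0][2] + B[2][2] = -4 + 10 = 6) = 6 (attained at k = 0)
  C[1][0] = min over k of (A[1][0] + B[0][0] = 9 + 6 = 15, A[1][1] + B[1][0] = 8 + -4 = 4, A[1][2] + B[2][0] = 10 + 1 = 11) = 4 (attained at k = 1)
  C[1][1] = min over k of (A[1][0] + B[0][1] = 9 + -5 = 4, A[1][1] + B[1][1] = 8 + -1 = 7, A[1][2] + B[2][1] = 10 + 5 = 15) = 4 (attained at k = 0)
  C[1][2] = min over k of (A[1][0] + B[0][2] = 9 + 2 = 11, A[1][1] + B[1][2] = 8 + 1 = 9, A[1][2] + B[2][2] = 10 + 10 = 20) = 9 (attained at k = 1)
  C[2][0] = min over k of (A[2][0] + B[0][0] = -1 + 6 = 5, A[2][1] + B[1][0] = 6 + -4 = 2, A[2][2] + B[2][0] = -2 + 1 = -1) = -1 (attained at k = 2)
  C[2][1] = min over k of (A[2][0] + B[0][1] = -1 + -5 = -6, A[2][1] + B[1][1] = 6 + -1 = 5, A[2][2] + B[2][1] = -2 + 5 = 3) = -6 (attained at k = 0)
  C[2][2] = min over k of (A[2][0] + B[0][2] = -1 + 2 = 1, A[2][1] + B[1][2] = 6 + 1 = 7, A[2][2] + B[2][2] = -2 + 10 = 8) = 1 (attained at k = 0)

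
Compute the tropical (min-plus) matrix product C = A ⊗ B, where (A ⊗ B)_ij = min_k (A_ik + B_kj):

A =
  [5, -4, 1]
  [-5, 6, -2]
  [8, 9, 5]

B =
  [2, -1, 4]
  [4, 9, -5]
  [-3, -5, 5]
A ⊗ B =
  [-2, -4, -9]
  [-5, -7, -1]
  [2, 0, 4]

Apply the min-plus product entry-by-entry:
  C[0][0] = min over k of (A[0][0] + B[0][0] = 5 + 2 = 7, A[0][1] + B[1][0] = -4 + 4 = 0, A[0][2] + B[2][0] = 1 + -3 = -2) = -2 (attained at k = 2)
  C[0][1] = min over k of (A[0][0] + B[0][1] = 5 + -1 = 4, A[0][1] + B[1][1] = -4 + 9 = 5, A[0][2] + B[2][1] = 1 + -5 = -4) = -4 (attained at k = 2)
  C[0][2] = min over k of (A[0][0] + B[0][2] = 5 + 4 = 9, A[0][1] + B[1][2] = -4 + -5 = -9, A[0][2] + B[2][2] = 1 + 5 = 6) = -9 (attained at k = 1)
  C[1][0] = min over k of (A[1][0] + B[0][0] = -5 + 2 = -3, A[1][1] + B[1][0] = 6 + 4 = 10, A[1][2] + B[2][0] = -2 + -3 = -5) = -5 (attained at k = 2)
  C[1][1] = min over k of (A[1][0] + B[0][1] = -5 + -1 = -6, A[1][1] + B[1][1] = 6 + 9 = 15, A[1][2] + B[2][1] = -2 + -5 = -7) = -7 (attained at k = 2)
  C[1][2] = min over k of (A[1][0] + B[0][2] = -5 + 4 = -1, A[1][1] + B[1][2] = 6 + -5 = 1, A[1][2] + B[2][2] = -2 + 5 = 3) = -1 (attained at k = 0)
  C[2][0] = min over k of (A[2][0] + B[0][0] = 8 + 2 = 10, A[2][1] + B[1][0] = 9 + 4 = 13, A[2][2] + B[2][0] = 5 + -3 = 2) = 2 (attained at k = 2)
  C[2][1] = min over k of (A[2][0] + B[0][1] = 8 + -1 = 7, A[2][1] + B[1][1] = 9 + 9 = 18, A[2][2] + B[2][1] = 5 + -5 = 0) = 0 (attained at k = 2)
  C[2][2] = min over k of (A[2][0] + B[0][2] = 8 + 4 = 12, A[2][1] + B[1][2] = 9 + -5 = 4, A[2][2] + B[2][2] = 5 + 5 = 10) = 4 (attained at k = 1)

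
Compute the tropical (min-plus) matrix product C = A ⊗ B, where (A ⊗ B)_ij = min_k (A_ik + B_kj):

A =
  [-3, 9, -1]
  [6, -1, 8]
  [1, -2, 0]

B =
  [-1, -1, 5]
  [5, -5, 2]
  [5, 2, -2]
A ⊗ B =
  [-4, -4, -3]
  [4, -6, 1]
  [0, -7, -2]

Apply the min-plus product entry-by-entry:
  C[0][0] = min over k of (A[0][0] + B[0][0] = -3 + -1 = -4, A[0][1] + B[1][0] = 9 + 5 = 14, A[0][2] + B[2][0] = -1 + 5 = 4) = -4 (attained at k = 0)
  C[0][1] = min over k of (A[0][0] + B[0][1] = -3 + -1 = -4, A[0][1] + B[1][1] = 9 + -5 = 4, A[0][2] + B[2][1] = -1 + 2 = 1) = -4 (attained at k = 0)
  C[0][2] = min over k of (A[0][0] + B[0][2] = -3 + 5 = 2, A[0][1] + B[1][2] = 9 + 2 = 11, A[0][2] + B[2][2] = -1 + -2 = -3) = -3 (attained at k = 2)
  C[1][0] = min over k of (A[1][0] + B[0][0] = 6 + -1 = 5, A[1][1] + B[1][0] = -1 + 5 = 4, A[1][2] + B[2][0] = 8 + 5 = 13) = 4 (attained at k = 1)
  C[1][1] = min over k of (A[1][0] + B[0][1] = 6 + -1 = 5, A[1][1] + B[1][1] = -1 + -5 = -6, A[1][2] + B[2][1] = 8 + 2 = 10) = -6 (attained at k = 1)
  C[1][2] = min over k of (A[1][0] + B[0][2] = 6 + 5 = 11, A[1][1] + B[1][2] = -1 + 2 = 1, A[1][2] + B[2][2] = 8 + -2 = 6) = 1 (attained at k = 1)
  C[2][0] = min over k of (A[2][0] + B[0][0] = 1 + -1 = 0, A[2][1] + B[1][0] = -2 + 5 = 3, A[2][2] + B[2][0] = 0 + 5 = 5) = 0 (attained at k = 0)
  C[2][1] = min over k of (A[2][0] + B[0][1] = 1 + -1 = 0, A[2][1] + B[1][1] = -2 + -5 = -7, A[2][2] + B[2][1] = 0 + 2 = 2) = -7 (attained at k = 1)
  C[2][2] = min over k of (A[2][0] + B[0][2] = 1 + 5 = 6, A[2][1] + B[1][2] = -2 + 2 = 0, A[2][2] + B[2][2] = 0 + -2 = -2) = -2 (attained at k = 2)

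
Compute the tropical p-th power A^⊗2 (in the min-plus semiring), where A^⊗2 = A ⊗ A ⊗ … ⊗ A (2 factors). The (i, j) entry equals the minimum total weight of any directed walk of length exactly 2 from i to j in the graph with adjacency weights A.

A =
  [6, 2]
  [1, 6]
A^⊗2 =
  [3, 8]
  [7, 3]

Each entry (A^⊗2)_ij equals the minimum over all length-2 walks i = v_0 → v_1 → … → v_2 = j of Σ_t A[v_t][v_{t+1}]. For example, for (i, j) = (0, 1) we minimise over 2 possible intermediate vertex sequences; the minimum is 8, attained along the walk 0 → 0 → 1.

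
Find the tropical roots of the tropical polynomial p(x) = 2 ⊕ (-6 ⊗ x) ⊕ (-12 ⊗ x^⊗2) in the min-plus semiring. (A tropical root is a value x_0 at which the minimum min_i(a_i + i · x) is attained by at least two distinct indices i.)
Roots: {6, 8}

Each tropical root is a break point of the lower envelope of the lines y = a_i + i · x (there are 3 lines, with slopes 0, 1, ..., 2). Only the lines that attain the minimum somewhere contribute to roots; other lines are dominated. Here the surviving (envelope) indices are i = 2, i = 1, i = 0.
Intersections between consecutive envelope lines give the roots: for adjacent envelope indices i < j the intersection is x = (a_i − a_j) / (j − i). Reading off the sorted break points: {6, 8}.
Verification: at each break x_0, at least two indices attain the minimum of min_i(a_i + i · x_0).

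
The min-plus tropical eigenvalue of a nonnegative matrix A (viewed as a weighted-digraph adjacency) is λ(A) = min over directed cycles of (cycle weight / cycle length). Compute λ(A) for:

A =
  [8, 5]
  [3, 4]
λ(A) = 4

Enumerate directed cycles and compute their means (weight / length). Sample:
  cycle 0 → 0: weight = 8, length = 1, mean = 8/1 ≈ 8.000
  cycle 1 → 1: weight = 4, length = 1, mean = 4/1 ≈ 4.000
  cycle 0 → 1 → 0: weight = 8, length = 2, mean = 8/2 ≈ 4.000
  cycle 1 → 0 → 1: weight = 8, length = 2, mean = 8/2 ≈ 4.000
Minimum mean = 4.000, attained e.g. along the cycle 1 → 1 with weight 4 and length 1. So λ(A) = 4/1 = 4.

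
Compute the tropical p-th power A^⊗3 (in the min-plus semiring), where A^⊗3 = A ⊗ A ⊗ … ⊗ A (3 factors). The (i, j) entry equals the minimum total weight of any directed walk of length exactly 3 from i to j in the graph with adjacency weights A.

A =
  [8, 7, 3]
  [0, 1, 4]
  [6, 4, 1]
A^⊗3 =
  [7, 8, 5]
  [2, 3, 4]
  [5, 6, 3]

Each entry (A^⊗3)_ij equals the minimum over all length-3 walks i = v_0 → v_1 → … → v_3 = j of Σ_t A[v_t][v_{t+1}]. For example, for (i, j) = (0, 2) we minimise over 9 possible intermediate vertex sequences; the minimum is 5, attained along the walk 0 → 2 → 2 → 2.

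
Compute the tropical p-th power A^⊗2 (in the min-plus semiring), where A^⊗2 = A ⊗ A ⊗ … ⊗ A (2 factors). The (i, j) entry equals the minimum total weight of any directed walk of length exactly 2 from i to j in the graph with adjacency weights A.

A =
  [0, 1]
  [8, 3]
A^⊗2 =
  [0, 1]
  [8, 6]

Each entry (A^⊗2)_ij equals the minimum over all length-2 walks i = v_0 → v_1 → … → v_2 = j of Σ_t A[v_t][v_{t+1}]. For example, for (i, j) = (0, 1) we minimise over 2 possible intermediate vertex sequences; the minimum is 1, attained along the walk 0 → 0 → 1.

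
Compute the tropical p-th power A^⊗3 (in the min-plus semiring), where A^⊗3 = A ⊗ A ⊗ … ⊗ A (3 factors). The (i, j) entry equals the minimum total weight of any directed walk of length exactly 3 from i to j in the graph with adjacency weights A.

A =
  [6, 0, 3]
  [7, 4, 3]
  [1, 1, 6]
A^⊗3 =
  [4, 4, 7]
  [8, 4, 7]
  [5, 5, 4]

Each entry (A^⊗3)_ij equals the minimum over all length-3 walks i = v_0 → v_1 → … → v_3 = j of Σ_t A[v_t][v_{t+1}]. For example, for (i, j) = (0, 2) we minimise over 9 possible intermediate vertex sequences; the minimum is 7, attained along the walk 0 → 1 → 1 → 2.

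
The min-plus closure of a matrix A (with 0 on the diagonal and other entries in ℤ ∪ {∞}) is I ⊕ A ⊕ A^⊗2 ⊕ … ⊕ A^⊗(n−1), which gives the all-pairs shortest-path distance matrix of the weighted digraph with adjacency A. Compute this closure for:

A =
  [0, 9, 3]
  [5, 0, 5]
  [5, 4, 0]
Closure =
  [0, 7, 3]
  [5, 0, 5]
  [5, 4, 0]

This is the Floyd-Warshall all-pairs shortest-path computation. For each intermediate vertex k = 0, 1, …, 2, update dist[i][j] ← min(dist[i][j], dist[i][k] + dist[k][j]). The final matrix gives, for each (i, j), the minimum total weight of any directed path from i to j (possibly empty when i = j).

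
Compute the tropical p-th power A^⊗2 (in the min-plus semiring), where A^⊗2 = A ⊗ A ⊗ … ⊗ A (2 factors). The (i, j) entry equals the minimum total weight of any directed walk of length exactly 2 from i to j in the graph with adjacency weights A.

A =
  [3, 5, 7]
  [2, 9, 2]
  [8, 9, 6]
A^⊗2 =
  [6, 8, 7]
  [5, 7, 8]
  [11, 13, 11]

Each entry (A^⊗2)_ij equals the minimum over all length-2 walks i = v_0 → v_1 → … → v_2 = j of Σ_t A[v_t][v_{t+1}]. For example, for (i, j) = (0, 2) we minimise over 3 possible intermediate vertex sequences; the minimum is 7, attained along the walk 0 → 1 → 2.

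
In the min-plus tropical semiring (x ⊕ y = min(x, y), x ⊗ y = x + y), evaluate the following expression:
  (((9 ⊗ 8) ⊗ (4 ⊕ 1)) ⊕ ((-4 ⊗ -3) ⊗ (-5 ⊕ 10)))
(((9 ⊗ 8) ⊗ (4 ⊕ 1)) ⊕ ((-4 ⊗ -3) ⊗ (-5 ⊕ 10))) = -12

Expand innermost to outermost. Recall ⊕ takes the minimum of its arguments and ⊗ takes their sum. Working out the expression (((9 ⊗ 8) ⊗ (4 ⊕ 1)) ⊕ ((-4 ⊗ -3) ⊗ (-5 ⊕ 10))) gives -12.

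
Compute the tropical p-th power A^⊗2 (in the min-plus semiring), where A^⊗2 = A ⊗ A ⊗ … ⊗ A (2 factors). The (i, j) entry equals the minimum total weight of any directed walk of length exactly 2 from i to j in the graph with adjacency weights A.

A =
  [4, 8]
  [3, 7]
A^⊗2 =
  [8, 12]
  [7, 11]

Each entry (A^⊗2)_ij equals the minimum over all length-2 walks i = v_0 → v_1 → … → v_2 = j of Σ_t A[v_t][v_{t+1}]. For example, for (i, j) = (0, 1) we minimise over 2 possible intermediate vertex sequences; the minimum is 12, attained along the walk 0 → 0 → 1.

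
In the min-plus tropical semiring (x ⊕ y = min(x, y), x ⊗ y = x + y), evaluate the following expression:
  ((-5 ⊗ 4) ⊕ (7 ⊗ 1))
((-5 ⊗ 4) ⊕ (7 ⊗ 1)) = -1

Expand innermost to outermost. Recall ⊕ takes the minimum of its arguments and ⊗ takes their sum. Working out the expression ((-5 ⊗ 4) ⊕ (7 ⊗ 1)) gives -1.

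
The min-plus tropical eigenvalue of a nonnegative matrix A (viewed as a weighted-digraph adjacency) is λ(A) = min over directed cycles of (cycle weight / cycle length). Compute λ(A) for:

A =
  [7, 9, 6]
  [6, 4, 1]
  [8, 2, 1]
λ(A) = 1

Enumerate directed cycles and compute their means (weight / length). Sample:
  cycle 0 → 0: weight = 7, length = 1, mean = 7/1 ≈ 7.000
  cycle 1 → 1: weight = 4, length = 1, mean = 4/1 ≈ 4.000
  cycle 2 → 2: weight = 1, length = 1, mean = 1/1 ≈ 1.000
  cycle 0 → 1 → 0: weight = 15, length = 2, mean = 15/2 ≈ 7.500
  cycle 0 → 2 → 0: weight = 14, length = 2, mean = 14/2 ≈ 7.000
  cycle 1 → 0 → 1: weight = 15, length = 2, mean = 15/2 ≈ 7.500
Minimum mean = 1.000, attained e.g. along the cycle 2 → 2 with weight 1 and length 1. So λ(A) = 1/1 = 1.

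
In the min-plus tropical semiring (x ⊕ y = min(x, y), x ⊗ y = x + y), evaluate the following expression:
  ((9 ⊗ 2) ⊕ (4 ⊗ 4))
((9 ⊗ 2) ⊕ (4 ⊗ 4)) = 8

Expand innermost to outermost. Recall ⊕ takes the minimum of its arguments and ⊗ takes their sum. Working out the expression ((9 ⊗ 2) ⊕ (4 ⊗ 4)) gives 8.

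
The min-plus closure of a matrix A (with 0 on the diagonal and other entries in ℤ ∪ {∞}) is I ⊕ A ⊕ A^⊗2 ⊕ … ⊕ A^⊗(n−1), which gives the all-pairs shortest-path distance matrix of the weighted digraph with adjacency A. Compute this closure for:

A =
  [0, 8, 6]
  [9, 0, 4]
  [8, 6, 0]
Closure =
  [0, 8, 6]
  [9, 0, 4]
  [8, 6, 0]

This is the Floyd-Warshall all-pairs shortest-path computation. For each intermediate vertex k = 0, 1, …, 2, update dist[i][j] ← min(dist[i][j], dist[i][k] + dist[k][j]). The final matrix gives, for each (i, j), the minimum total weight of any directed path from i to j (possibly empty when i = j).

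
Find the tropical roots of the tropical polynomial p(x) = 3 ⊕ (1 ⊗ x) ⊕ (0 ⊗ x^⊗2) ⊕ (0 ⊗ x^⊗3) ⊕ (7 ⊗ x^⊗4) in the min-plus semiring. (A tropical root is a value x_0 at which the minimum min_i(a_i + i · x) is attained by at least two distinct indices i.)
Roots: {-7, 0, 1, 2}

Each tropical root is a break point of the lower envelope of the lines y = a_i + i · x (there are 5 lines, with slopes 0, 1, ..., 4). Only the lines that attain the minimum somewhere contribute to roots; other lines are dominated. Here the surviving (envelope) indices are i = 4, i = 3, i = 2, i = 1, i = 0.
Intersections between consecutive envelope lines give the roots: for adjacent envelope indices i < j the intersection is x = (a_i − a_j) / (j − i). Reading off the sorted break points: {-7, 0, 1, 2}.
Verification: at each break x_0, at least two indices attain the minimum of min_i(a_i + i · x_0).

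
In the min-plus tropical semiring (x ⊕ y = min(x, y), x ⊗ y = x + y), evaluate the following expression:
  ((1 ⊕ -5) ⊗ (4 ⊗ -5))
((1 ⊕ -5) ⊗ (4 ⊗ -5)) = -6

Expand innermost to outermost. Recall ⊕ takes the minimum of its arguments and ⊗ takes their sum. Working out the expression ((1 ⊕ -5) ⊗ (4 ⊗ -5)) gives -6.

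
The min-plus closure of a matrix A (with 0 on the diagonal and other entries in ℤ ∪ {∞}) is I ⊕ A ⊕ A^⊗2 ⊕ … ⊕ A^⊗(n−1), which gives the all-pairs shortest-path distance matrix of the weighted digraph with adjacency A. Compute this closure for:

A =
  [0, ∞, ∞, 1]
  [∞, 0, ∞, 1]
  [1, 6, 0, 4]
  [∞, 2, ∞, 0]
Closure =
  [0, 3, ∞, 1]
  [∞, 0, ∞, 1]
  [1, 4, 0, 2]
  [∞, 2, ∞, 0]

This is the Floyd-Warshall all-pairs shortest-path computation. For each intermediate vertex k = 0, 1, …, 3, update dist[i][j] ← min(dist[i][j], dist[i][k] + dist[k][j]). The final matrix gives, for each (i, j), the minimum total weight of any directed path from i to j (possibly empty when i = j).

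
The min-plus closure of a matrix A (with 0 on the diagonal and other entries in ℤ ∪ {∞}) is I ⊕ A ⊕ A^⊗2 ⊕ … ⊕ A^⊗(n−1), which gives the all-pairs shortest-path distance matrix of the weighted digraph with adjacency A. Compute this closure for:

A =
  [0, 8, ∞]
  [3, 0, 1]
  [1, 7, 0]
Closure =
  [0, 8, 9]
  [2, 0, 1]
  [1, 7, 0]

This is the Floyd-Warshall all-pairs shortest-path computation. For each intermediate vertex k = 0, 1, …, 2, update dist[i][j] ← min(dist[i][j], dist[i][k] + dist[k][j]). The final matrix gives, for each (i, j), the minimum total weight of any directed path from i to j (possibly empty when i = j).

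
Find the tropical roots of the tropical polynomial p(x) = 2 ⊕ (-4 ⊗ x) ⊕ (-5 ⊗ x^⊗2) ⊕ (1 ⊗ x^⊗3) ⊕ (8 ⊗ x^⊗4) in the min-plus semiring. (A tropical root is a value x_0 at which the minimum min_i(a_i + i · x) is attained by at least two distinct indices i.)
Roots: {-7, -6, 1, 6}

Each tropical root is a break point of the lower envelope of the lines y = a_i + i · x (there are 5 lines, with slopes 0, 1, ..., 4). Only the lines that attain the minimum somewhere contribute to roots; other lines are dominated. Here the surviving (envelope) indices are i = 4, i = 3, i = 2, i = 1, i = 0.
Intersections between consecutive envelope lines give the roots: for adjacent envelope indices i < j the intersection is x = (a_i − a_j) / (j − i). Reading off the sorted break points: {-7, -6, 1, 6}.
Verification: at each break x_0, at least two indices attain the minimum of min_i(a_i + i · x_0).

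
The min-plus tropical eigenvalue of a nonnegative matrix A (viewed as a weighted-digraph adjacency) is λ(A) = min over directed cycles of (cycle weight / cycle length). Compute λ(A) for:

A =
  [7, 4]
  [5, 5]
λ(A) = 9/2

Enumerate directed cycles and compute their means (weight / length). Sample:
  cycle 0 → 0: weight = 7, length = 1, mean = 7/1 ≈ 7.000
  cycle 1 → 1: weight = 5, length = 1, mean = 5/1 ≈ 5.000
  cycle 0 → 1 → 0: weight = 9, length = 2, mean = 9/2 ≈ 4.500
  cycle 1 → 0 → 1: weight = 9, length = 2, mean = 9/2 ≈ 4.500
Minimum mean = 4.500, attained e.g. along the cycle 0 → 1 → 0 with weight 9 and length 2. So λ(A) = 9/2 = 9/2.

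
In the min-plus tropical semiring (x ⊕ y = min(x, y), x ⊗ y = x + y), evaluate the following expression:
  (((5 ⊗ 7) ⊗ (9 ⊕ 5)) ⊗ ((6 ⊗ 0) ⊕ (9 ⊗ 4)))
(((5 ⊗ 7) ⊗ (9 ⊕ 5)) ⊗ ((6 ⊗ 0) ⊕ (9 ⊗ 4))) = 23

Expand innermost to outermost. Recall ⊕ takes the minimum of its arguments and ⊗ takes their sum. Working out the expression (((5 ⊗ 7) ⊗ (9 ⊕ 5)) ⊗ ((6 ⊗ 0) ⊕ (9 ⊗ 4))) gives 23.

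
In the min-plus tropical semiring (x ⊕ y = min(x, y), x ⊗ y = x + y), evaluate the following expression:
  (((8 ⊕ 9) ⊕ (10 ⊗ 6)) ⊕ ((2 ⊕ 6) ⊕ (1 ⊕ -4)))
(((8 ⊕ 9) ⊕ (10 ⊗ 6)) ⊕ ((2 ⊕ 6) ⊕ (1 ⊕ -4))) = -4

Expand innermost to outermost. Recall ⊕ takes the minimum of its arguments and ⊗ takes their sum. Working out the expression (((8 ⊕ 9) ⊕ (10 ⊗ 6)) ⊕ ((2 ⊕ 6) ⊕ (1 ⊕ -4))) gives -4.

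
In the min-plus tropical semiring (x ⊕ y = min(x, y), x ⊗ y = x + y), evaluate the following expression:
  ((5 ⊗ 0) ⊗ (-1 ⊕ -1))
((5 ⊗ 0) ⊗ (-1 ⊕ -1)) = 4

Expand innermost to outermost. Recall ⊕ takes the minimum of its arguments and ⊗ takes their sum. Working out the expression ((5 ⊗ 0) ⊗ (-1 ⊕ -1)) gives 4.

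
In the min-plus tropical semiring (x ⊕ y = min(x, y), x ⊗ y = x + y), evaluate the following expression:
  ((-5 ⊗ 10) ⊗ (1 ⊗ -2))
((-5 ⊗ 10) ⊗ (1 ⊗ -2)) = 4

Expand innermost to outermost. Recall ⊕ takes the minimum of its arguments and ⊗ takes their sum. Working out the expression ((-5 ⊗ 10) ⊗ (1 ⊗ -2)) gives 4.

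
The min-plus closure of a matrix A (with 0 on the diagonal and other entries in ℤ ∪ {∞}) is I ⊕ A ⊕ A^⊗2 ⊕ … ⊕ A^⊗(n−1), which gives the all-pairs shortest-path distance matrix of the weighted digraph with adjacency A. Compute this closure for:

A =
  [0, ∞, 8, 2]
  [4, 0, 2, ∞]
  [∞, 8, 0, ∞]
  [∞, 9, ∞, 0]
Closure =
  [0, 11, 8, 2]
  [4, 0, 2, 6]
  [12, 8, 0, 14]
  [13, 9, 11, 0]

This is the Floyd-Warshall all-pairs shortest-path computation. For each intermediate vertex k = 0, 1, …, 3, update dist[i][j] ← min(dist[i][j], dist[i][k] + dist[k][j]). The final matrix gives, for each (i, j), the minimum total weight of any directed path from i to j (possibly empty when i = j).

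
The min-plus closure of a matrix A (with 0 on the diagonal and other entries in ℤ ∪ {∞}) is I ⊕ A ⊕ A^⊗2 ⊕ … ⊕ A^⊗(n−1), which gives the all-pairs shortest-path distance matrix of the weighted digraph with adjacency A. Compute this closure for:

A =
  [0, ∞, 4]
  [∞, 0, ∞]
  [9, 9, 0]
Closure =
  [0, 13, 4]
  [∞, 0, ∞]
  [9, 9, 0]

This is the Floyd-Warshall all-pairs shortest-path computation. For each intermediate vertex k = 0, 1, …, 2, update dist[i][j] ← min(dist[i][j], dist[i][k] + dist[k][j]). The final matrix gives, for each (i, j), the minimum total weight of any directed path from i to j (possibly empty when i = j).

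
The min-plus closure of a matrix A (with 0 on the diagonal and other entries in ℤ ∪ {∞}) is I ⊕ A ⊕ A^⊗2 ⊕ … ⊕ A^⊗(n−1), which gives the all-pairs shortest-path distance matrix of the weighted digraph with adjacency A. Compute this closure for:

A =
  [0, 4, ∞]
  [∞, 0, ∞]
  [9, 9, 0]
Closure =
  [0, 4, ∞]
  [∞, 0, ∞]
  [9, 9, 0]

This is the Floyd-Warshall all-pairs shortest-path computation. For each intermediate vertex k = 0, 1, …, 2, update dist[i][j] ← min(dist[i][j], dist[i][k] + dist[k][j]). The final matrix gives, for each (i, j), the minimum total weight of any directed path from i to j (possibly empty when i = j).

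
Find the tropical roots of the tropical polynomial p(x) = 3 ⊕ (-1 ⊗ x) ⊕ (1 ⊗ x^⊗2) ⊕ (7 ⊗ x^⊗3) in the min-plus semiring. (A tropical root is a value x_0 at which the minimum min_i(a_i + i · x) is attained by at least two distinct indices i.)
Roots: {-6, -2, 4}

Each tropical root is a break point of the lower envelope of the lines y = a_i + i · x (there are 4 lines, with slopes 0, 1, ..., 3). Only the lines that attain the minimum somewhere contribute to roots; other lines are dominated. Here the surviving (envelope) indices are i = 3, i = 2, i = 1, i = 0.
Intersections between consecutive envelope lines give the roots: for adjacent envelope indices i < j the intersection is x = (a_i − a_j) / (j − i). Reading off the sorted break points: {-6, -2, 4}.
Verification: at each break x_0, at least two indices attain the minimum of min_i(a_i + i · x_0).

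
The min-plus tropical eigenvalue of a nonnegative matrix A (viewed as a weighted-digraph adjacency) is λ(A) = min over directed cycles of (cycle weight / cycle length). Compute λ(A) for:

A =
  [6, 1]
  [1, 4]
λ(A) = 1

Enumerate directed cycles and compute their means (weight / length). Sample:
  cycle 0 → 0: weight = 6, length = 1, mean = 6/1 ≈ 6.000
  cycle 1 → 1: weight = 4, length = 1, mean = 4/1 ≈ 4.000
  cycle 0 → 1 → 0: weight = 2, length = 2, mean = 2/2 ≈ 1.000
  cycle 1 → 0 → 1: weight = 2, length = 2, mean = 2/2 ≈ 1.000
Minimum mean = 1.000, attained e.g. along the cycle 0 → 1 → 0 with weight 2 and length 2. So λ(A) = 2/2 = 1.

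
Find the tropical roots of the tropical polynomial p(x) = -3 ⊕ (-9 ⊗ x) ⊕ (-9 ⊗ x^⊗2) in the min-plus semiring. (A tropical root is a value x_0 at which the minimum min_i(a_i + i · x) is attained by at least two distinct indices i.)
Roots: {0, 6}

Each tropical root is a break point of the lower envelope of the lines y = a_i + i · x (there are 3 lines, with slopes 0, 1, ..., 2). Only the lines that attain the minimum somewhere contribute to roots; other lines are dominated. Here the surviving (envelope) indices are i = 2, i = 1, i = 0.
Intersections between consecutive envelope lines give the roots: for adjacent envelope indices i < j the intersection is x = (a_i − a_j) / (j − i). Reading off the sorted break points: {0, 6}.
Verification: at each break x_0, at least two indices attain the minimum of min_i(a_i + i · x_0).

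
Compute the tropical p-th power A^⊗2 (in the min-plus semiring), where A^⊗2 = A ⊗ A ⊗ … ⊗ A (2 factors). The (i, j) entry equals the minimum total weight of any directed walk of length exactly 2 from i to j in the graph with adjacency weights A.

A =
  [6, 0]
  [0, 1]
A^⊗2 =
  [0, 1]
  [1, 0]

Each entry (A^⊗2)_ij equals the minimum over all length-2 walks i = v_0 → v_1 → … → v_2 = j of Σ_t A[v_t][v_{t+1}]. For example, for (i, j) = (0, 1) we minimise over 2 possible intermediate vertex sequences; the minimum is 1, attained along the walk 0 → 1 → 1.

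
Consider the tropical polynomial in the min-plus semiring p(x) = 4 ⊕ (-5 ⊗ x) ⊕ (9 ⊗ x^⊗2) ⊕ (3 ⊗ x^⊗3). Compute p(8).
p(8) = 3

A tropical monomial a ⊗ x^⊗i evaluates to a + i · x. Evaluating each term at x = 8:
  Term 0 contributes 4 + 0 · 8 = 4
  Term 1 contributes -5 + 1 · 8 = 3
  Term 2 contributes 9 + 2 · 8 = 25
  Term 3 contributes 3 + 3 · 8 = 27
p(8) = ⊕ of these = min[4, 3, 25, 27] = 3.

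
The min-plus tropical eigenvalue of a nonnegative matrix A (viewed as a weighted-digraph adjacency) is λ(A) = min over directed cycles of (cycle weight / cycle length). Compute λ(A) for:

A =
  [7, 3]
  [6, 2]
λ(A) = 2

Enumerate directed cycles and compute their means (weight / length). Sample:
  cycle 0 → 0: weight = 7, length = 1, mean = 7/1 ≈ 7.000
  cycle 1 → 1: weight = 2, length = 1, mean = 2/1 ≈ 2.000
  cycle 0 → 1 → 0: weight = 9, length = 2, mean = 9/2 ≈ 4.500
  cycle 1 → 0 → 1: weight = 9, length = 2, mean = 9/2 ≈ 4.500
Minimum mean = 2.000, attained e.g. along the cycle 1 → 1 with weight 2 and length 1. So λ(A) = 2/1 = 2.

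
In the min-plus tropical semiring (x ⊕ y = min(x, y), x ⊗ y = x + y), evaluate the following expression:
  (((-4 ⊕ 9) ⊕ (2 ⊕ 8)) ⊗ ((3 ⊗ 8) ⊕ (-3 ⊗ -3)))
(((-4 ⊕ 9) ⊕ (2 ⊕ 8)) ⊗ ((3 ⊗ 8) ⊕ (-3 ⊗ -3))) = -10

Expand innermost to outermost. Recall ⊕ takes the minimum of its arguments and ⊗ takes their sum. Working out the expression (((-4 ⊕ 9) ⊕ (2 ⊕ 8)) ⊗ ((3 ⊗ 8) ⊕ (-3 ⊗ -3))) gives -10.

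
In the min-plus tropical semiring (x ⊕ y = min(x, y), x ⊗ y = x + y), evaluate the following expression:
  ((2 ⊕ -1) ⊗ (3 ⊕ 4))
((2 ⊕ -1) ⊗ (3 ⊕ 4)) = 2

Expand innermost to outermost. Recall ⊕ takes the minimum of its arguments and ⊗ takes their sum. Working out the expression ((2 ⊕ -1) ⊗ (3 ⊕ 4)) gives 2.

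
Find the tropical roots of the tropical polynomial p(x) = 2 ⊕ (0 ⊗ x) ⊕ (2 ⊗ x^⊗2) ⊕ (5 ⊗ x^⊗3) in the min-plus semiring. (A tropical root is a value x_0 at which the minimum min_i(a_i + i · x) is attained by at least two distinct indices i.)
Roots: {-3, -2, 2}

Each tropical root is a break point of the lower envelope of the lines y = a_i + i · x (there are 4 lines, with slopes 0, 1, ..., 3). Only the lines that attain the minimum somewhere contribute to roots; other lines are dominated. Here the surviving (envelope) indices are i = 3, i = 2, i = 1, i = 0.
Intersections between consecutive envelope lines give the roots: for adjacent envelope indices i < j the intersection is x = (a_i − a_j) / (j − i). Reading off the sorted break points: {-3, -2, 2}.
Verification: at each break x_0, at least two indices attain the minimum of min_i(a_i + i · x_0).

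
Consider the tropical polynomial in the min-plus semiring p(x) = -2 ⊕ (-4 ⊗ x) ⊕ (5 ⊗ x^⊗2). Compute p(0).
p(0) = -4

A tropical monomial a ⊗ x^⊗i evaluates to a + i · x. Evaluating each term at x = 0:
  Term 0 contributes -2 + 0 · 0 = -2
  Term 1 contributes -4 + 1 · 0 = -4
  Term 2 contributes 5 + 2 · 0 = 5
p(0) = ⊕ of these = min[-2, -4, 5] = -4.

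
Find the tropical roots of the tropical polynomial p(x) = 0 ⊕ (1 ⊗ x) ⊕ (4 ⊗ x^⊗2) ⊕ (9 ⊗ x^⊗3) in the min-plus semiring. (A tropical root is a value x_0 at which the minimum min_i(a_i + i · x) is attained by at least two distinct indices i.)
Roots: {-5, -3, -1}

Each tropical root is a break point of the lower envelope of the lines y = a_i + i · x (there are 4 lines, with slopes 0, 1, ..., 3). Only the lines that attain the minimum somewhere contribute to roots; other lines are dominated. Here the surviving (envelope) indices are i = 3, i = 2, i = 1, i = 0.
Intersections between consecutive envelope lines give the roots: for adjacent envelope indices i < j the intersection is x = (a_i − a_j) / (j − i). Reading off the sorted break points: {-5, -3, -1}.
Verification: at each break x_0, at least two indices attain the minimum of min_i(a_i + i · x_0).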